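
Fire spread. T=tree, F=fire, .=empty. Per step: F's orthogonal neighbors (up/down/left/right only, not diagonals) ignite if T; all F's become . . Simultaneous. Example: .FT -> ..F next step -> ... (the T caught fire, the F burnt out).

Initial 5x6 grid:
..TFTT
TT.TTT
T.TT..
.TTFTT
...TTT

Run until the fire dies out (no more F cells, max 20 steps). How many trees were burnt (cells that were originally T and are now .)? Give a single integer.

Answer: 15

Derivation:
Step 1: +7 fires, +2 burnt (F count now 7)
Step 2: +6 fires, +7 burnt (F count now 6)
Step 3: +2 fires, +6 burnt (F count now 2)
Step 4: +0 fires, +2 burnt (F count now 0)
Fire out after step 4
Initially T: 18, now '.': 27
Total burnt (originally-T cells now '.'): 15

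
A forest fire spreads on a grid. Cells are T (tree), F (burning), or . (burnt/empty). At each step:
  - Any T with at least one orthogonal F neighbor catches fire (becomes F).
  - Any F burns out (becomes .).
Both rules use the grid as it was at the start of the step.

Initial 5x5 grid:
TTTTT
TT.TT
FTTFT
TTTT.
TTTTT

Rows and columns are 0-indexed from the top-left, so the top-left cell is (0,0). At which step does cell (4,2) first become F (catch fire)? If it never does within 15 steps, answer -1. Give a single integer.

Step 1: cell (4,2)='T' (+7 fires, +2 burnt)
Step 2: cell (4,2)='T' (+8 fires, +7 burnt)
Step 3: cell (4,2)='F' (+6 fires, +8 burnt)
  -> target ignites at step 3
Step 4: cell (4,2)='.' (+0 fires, +6 burnt)
  fire out at step 4

3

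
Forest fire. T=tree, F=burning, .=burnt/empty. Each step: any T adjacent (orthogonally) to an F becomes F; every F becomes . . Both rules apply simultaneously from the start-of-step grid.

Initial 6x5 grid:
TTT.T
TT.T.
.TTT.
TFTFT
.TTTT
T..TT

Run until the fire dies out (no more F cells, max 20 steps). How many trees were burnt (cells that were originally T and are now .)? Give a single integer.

Step 1: +7 fires, +2 burnt (F count now 7)
Step 2: +6 fires, +7 burnt (F count now 6)
Step 3: +3 fires, +6 burnt (F count now 3)
Step 4: +2 fires, +3 burnt (F count now 2)
Step 5: +0 fires, +2 burnt (F count now 0)
Fire out after step 5
Initially T: 20, now '.': 28
Total burnt (originally-T cells now '.'): 18

Answer: 18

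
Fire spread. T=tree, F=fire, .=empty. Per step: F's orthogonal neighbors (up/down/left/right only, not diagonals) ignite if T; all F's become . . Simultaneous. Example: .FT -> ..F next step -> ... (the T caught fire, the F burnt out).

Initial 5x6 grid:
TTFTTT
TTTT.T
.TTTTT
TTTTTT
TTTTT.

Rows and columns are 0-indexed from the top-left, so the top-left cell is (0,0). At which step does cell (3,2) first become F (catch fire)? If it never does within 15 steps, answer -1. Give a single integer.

Step 1: cell (3,2)='T' (+3 fires, +1 burnt)
Step 2: cell (3,2)='T' (+5 fires, +3 burnt)
Step 3: cell (3,2)='F' (+5 fires, +5 burnt)
  -> target ignites at step 3
Step 4: cell (3,2)='.' (+5 fires, +5 burnt)
Step 5: cell (3,2)='.' (+5 fires, +5 burnt)
Step 6: cell (3,2)='.' (+3 fires, +5 burnt)
Step 7: cell (3,2)='.' (+0 fires, +3 burnt)
  fire out at step 7

3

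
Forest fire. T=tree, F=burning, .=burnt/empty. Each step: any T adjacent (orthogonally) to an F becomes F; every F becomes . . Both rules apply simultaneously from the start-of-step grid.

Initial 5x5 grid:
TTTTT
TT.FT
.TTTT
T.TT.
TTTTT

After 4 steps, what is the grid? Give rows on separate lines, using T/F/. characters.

Step 1: 3 trees catch fire, 1 burn out
  TTTFT
  TT..F
  .TTFT
  T.TT.
  TTTTT
Step 2: 5 trees catch fire, 3 burn out
  TTF.F
  TT...
  .TF.F
  T.TF.
  TTTTT
Step 3: 4 trees catch fire, 5 burn out
  TF...
  TT...
  .F...
  T.F..
  TTTFT
Step 4: 4 trees catch fire, 4 burn out
  F....
  TF...
  .....
  T....
  TTF.F

F....
TF...
.....
T....
TTF.F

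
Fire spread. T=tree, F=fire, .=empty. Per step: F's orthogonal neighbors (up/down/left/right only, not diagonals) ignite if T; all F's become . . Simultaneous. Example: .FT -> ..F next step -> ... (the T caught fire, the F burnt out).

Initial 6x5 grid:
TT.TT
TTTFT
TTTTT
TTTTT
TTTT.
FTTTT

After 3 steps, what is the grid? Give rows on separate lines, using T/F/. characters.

Step 1: 6 trees catch fire, 2 burn out
  TT.FT
  TTF.F
  TTTFT
  TTTTT
  FTTT.
  .FTTT
Step 2: 8 trees catch fire, 6 burn out
  TT..F
  TF...
  TTF.F
  FTTFT
  .FTT.
  ..FTT
Step 3: 10 trees catch fire, 8 burn out
  TF...
  F....
  FF...
  .FF.F
  ..FF.
  ...FT

TF...
F....
FF...
.FF.F
..FF.
...FT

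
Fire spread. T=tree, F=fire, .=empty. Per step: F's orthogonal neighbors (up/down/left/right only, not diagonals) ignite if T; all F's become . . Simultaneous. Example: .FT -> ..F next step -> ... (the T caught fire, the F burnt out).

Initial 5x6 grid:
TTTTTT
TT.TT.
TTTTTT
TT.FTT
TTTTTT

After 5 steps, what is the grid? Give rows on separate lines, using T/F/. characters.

Step 1: 3 trees catch fire, 1 burn out
  TTTTTT
  TT.TT.
  TTTFTT
  TT..FT
  TTTFTT
Step 2: 6 trees catch fire, 3 burn out
  TTTTTT
  TT.FT.
  TTF.FT
  TT...F
  TTF.FT
Step 3: 6 trees catch fire, 6 burn out
  TTTFTT
  TT..F.
  TF...F
  TT....
  TF...F
Step 4: 6 trees catch fire, 6 burn out
  TTF.FT
  TF....
  F.....
  TF....
  F.....
Step 5: 4 trees catch fire, 6 burn out
  TF...F
  F.....
  ......
  F.....
  ......

TF...F
F.....
......
F.....
......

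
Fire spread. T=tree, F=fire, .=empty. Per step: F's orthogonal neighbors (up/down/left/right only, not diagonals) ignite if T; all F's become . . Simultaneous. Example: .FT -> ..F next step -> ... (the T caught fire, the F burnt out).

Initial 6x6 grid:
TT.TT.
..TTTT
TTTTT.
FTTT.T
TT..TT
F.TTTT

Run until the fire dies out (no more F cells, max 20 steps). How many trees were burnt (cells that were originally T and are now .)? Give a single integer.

Answer: 16

Derivation:
Step 1: +3 fires, +2 burnt (F count now 3)
Step 2: +3 fires, +3 burnt (F count now 3)
Step 3: +2 fires, +3 burnt (F count now 2)
Step 4: +2 fires, +2 burnt (F count now 2)
Step 5: +2 fires, +2 burnt (F count now 2)
Step 6: +2 fires, +2 burnt (F count now 2)
Step 7: +2 fires, +2 burnt (F count now 2)
Step 8: +0 fires, +2 burnt (F count now 0)
Fire out after step 8
Initially T: 25, now '.': 27
Total burnt (originally-T cells now '.'): 16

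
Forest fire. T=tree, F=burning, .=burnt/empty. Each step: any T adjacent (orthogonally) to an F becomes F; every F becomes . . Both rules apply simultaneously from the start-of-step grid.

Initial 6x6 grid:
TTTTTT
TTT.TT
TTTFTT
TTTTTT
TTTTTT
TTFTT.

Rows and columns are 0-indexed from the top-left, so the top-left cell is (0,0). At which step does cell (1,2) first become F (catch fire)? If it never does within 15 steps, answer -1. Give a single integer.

Step 1: cell (1,2)='T' (+6 fires, +2 burnt)
Step 2: cell (1,2)='F' (+10 fires, +6 burnt)
  -> target ignites at step 2
Step 3: cell (1,2)='.' (+9 fires, +10 burnt)
Step 4: cell (1,2)='.' (+6 fires, +9 burnt)
Step 5: cell (1,2)='.' (+1 fires, +6 burnt)
Step 6: cell (1,2)='.' (+0 fires, +1 burnt)
  fire out at step 6

2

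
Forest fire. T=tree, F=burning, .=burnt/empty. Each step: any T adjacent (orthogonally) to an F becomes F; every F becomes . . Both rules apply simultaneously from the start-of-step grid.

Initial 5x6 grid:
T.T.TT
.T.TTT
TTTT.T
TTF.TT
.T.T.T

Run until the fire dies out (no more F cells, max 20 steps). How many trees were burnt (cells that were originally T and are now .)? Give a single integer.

Answer: 17

Derivation:
Step 1: +2 fires, +1 burnt (F count now 2)
Step 2: +4 fires, +2 burnt (F count now 4)
Step 3: +3 fires, +4 burnt (F count now 3)
Step 4: +1 fires, +3 burnt (F count now 1)
Step 5: +2 fires, +1 burnt (F count now 2)
Step 6: +2 fires, +2 burnt (F count now 2)
Step 7: +1 fires, +2 burnt (F count now 1)
Step 8: +2 fires, +1 burnt (F count now 2)
Step 9: +0 fires, +2 burnt (F count now 0)
Fire out after step 9
Initially T: 20, now '.': 27
Total burnt (originally-T cells now '.'): 17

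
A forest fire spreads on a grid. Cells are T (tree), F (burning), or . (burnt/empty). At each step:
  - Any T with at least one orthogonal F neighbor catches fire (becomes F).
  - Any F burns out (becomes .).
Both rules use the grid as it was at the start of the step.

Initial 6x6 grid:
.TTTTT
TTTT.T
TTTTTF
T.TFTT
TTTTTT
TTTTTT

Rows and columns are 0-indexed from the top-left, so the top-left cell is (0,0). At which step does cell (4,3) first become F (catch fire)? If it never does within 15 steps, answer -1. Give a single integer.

Step 1: cell (4,3)='F' (+7 fires, +2 burnt)
  -> target ignites at step 1
Step 2: cell (4,3)='.' (+7 fires, +7 burnt)
Step 3: cell (4,3)='.' (+8 fires, +7 burnt)
Step 4: cell (4,3)='.' (+5 fires, +8 burnt)
Step 5: cell (4,3)='.' (+4 fires, +5 burnt)
Step 6: cell (4,3)='.' (+0 fires, +4 burnt)
  fire out at step 6

1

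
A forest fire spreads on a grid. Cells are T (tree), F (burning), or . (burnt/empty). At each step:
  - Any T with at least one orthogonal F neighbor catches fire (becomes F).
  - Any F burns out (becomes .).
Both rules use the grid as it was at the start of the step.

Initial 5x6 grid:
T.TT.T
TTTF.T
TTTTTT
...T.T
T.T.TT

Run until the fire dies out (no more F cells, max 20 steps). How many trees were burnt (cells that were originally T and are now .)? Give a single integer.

Step 1: +3 fires, +1 burnt (F count now 3)
Step 2: +5 fires, +3 burnt (F count now 5)
Step 3: +3 fires, +5 burnt (F count now 3)
Step 4: +4 fires, +3 burnt (F count now 4)
Step 5: +2 fires, +4 burnt (F count now 2)
Step 6: +1 fires, +2 burnt (F count now 1)
Step 7: +0 fires, +1 burnt (F count now 0)
Fire out after step 7
Initially T: 20, now '.': 28
Total burnt (originally-T cells now '.'): 18

Answer: 18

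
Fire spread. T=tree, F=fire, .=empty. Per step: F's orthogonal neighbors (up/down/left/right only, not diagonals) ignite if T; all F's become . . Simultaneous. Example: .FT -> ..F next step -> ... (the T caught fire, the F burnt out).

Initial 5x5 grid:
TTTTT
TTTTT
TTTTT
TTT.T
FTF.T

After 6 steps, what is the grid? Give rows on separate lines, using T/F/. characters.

Step 1: 3 trees catch fire, 2 burn out
  TTTTT
  TTTTT
  TTTTT
  FTF.T
  .F..T
Step 2: 3 trees catch fire, 3 burn out
  TTTTT
  TTTTT
  FTFTT
  .F..T
  ....T
Step 3: 4 trees catch fire, 3 burn out
  TTTTT
  FTFTT
  .F.FT
  ....T
  ....T
Step 4: 5 trees catch fire, 4 burn out
  FTFTT
  .F.FT
  ....F
  ....T
  ....T
Step 5: 4 trees catch fire, 5 burn out
  .F.FT
  ....F
  .....
  ....F
  ....T
Step 6: 2 trees catch fire, 4 burn out
  ....F
  .....
  .....
  .....
  ....F

....F
.....
.....
.....
....F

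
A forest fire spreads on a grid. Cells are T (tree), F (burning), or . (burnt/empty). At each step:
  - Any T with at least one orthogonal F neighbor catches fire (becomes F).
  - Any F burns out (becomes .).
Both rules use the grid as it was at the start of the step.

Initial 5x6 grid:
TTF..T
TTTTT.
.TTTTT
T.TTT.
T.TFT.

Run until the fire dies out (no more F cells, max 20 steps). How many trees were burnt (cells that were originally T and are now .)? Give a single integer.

Answer: 17

Derivation:
Step 1: +5 fires, +2 burnt (F count now 5)
Step 2: +7 fires, +5 burnt (F count now 7)
Step 3: +4 fires, +7 burnt (F count now 4)
Step 4: +1 fires, +4 burnt (F count now 1)
Step 5: +0 fires, +1 burnt (F count now 0)
Fire out after step 5
Initially T: 20, now '.': 27
Total burnt (originally-T cells now '.'): 17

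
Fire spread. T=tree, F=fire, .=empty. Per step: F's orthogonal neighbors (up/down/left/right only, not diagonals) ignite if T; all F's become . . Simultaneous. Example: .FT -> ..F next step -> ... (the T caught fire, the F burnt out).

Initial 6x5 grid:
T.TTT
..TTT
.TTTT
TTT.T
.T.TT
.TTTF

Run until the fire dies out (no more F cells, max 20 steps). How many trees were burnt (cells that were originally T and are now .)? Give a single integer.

Answer: 20

Derivation:
Step 1: +2 fires, +1 burnt (F count now 2)
Step 2: +3 fires, +2 burnt (F count now 3)
Step 3: +2 fires, +3 burnt (F count now 2)
Step 4: +3 fires, +2 burnt (F count now 3)
Step 5: +4 fires, +3 burnt (F count now 4)
Step 6: +5 fires, +4 burnt (F count now 5)
Step 7: +1 fires, +5 burnt (F count now 1)
Step 8: +0 fires, +1 burnt (F count now 0)
Fire out after step 8
Initially T: 21, now '.': 29
Total burnt (originally-T cells now '.'): 20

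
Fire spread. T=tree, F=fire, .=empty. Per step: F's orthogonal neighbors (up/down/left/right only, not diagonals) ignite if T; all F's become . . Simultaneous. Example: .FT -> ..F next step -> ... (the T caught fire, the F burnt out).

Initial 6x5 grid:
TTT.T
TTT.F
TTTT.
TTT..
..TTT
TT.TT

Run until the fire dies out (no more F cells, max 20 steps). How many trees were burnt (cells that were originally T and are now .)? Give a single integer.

Step 1: +1 fires, +1 burnt (F count now 1)
Step 2: +0 fires, +1 burnt (F count now 0)
Fire out after step 2
Initially T: 21, now '.': 10
Total burnt (originally-T cells now '.'): 1

Answer: 1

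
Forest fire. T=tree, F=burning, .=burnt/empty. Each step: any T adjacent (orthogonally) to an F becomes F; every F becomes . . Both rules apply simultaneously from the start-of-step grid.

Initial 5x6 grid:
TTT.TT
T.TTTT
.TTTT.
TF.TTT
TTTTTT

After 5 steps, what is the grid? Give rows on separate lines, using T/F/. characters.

Step 1: 3 trees catch fire, 1 burn out
  TTT.TT
  T.TTTT
  .FTTT.
  F..TTT
  TFTTTT
Step 2: 3 trees catch fire, 3 burn out
  TTT.TT
  T.TTTT
  ..FTT.
  ...TTT
  F.FTTT
Step 3: 3 trees catch fire, 3 burn out
  TTT.TT
  T.FTTT
  ...FT.
  ...TTT
  ...FTT
Step 4: 5 trees catch fire, 3 burn out
  TTF.TT
  T..FTT
  ....F.
  ...FTT
  ....FT
Step 5: 4 trees catch fire, 5 burn out
  TF..TT
  T...FT
  ......
  ....FT
  .....F

TF..TT
T...FT
......
....FT
.....F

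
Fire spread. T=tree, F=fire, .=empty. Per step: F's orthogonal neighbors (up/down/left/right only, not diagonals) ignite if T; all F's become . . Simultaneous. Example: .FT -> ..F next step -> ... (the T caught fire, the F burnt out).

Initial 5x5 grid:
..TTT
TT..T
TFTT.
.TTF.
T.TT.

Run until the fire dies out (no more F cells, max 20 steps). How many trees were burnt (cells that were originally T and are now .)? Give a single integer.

Answer: 9

Derivation:
Step 1: +7 fires, +2 burnt (F count now 7)
Step 2: +2 fires, +7 burnt (F count now 2)
Step 3: +0 fires, +2 burnt (F count now 0)
Fire out after step 3
Initially T: 14, now '.': 20
Total burnt (originally-T cells now '.'): 9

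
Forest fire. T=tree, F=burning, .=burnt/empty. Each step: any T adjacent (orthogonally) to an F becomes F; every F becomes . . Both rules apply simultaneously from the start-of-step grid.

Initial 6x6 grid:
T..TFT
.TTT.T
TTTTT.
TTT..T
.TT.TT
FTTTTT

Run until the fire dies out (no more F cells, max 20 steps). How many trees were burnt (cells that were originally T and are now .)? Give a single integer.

Answer: 24

Derivation:
Step 1: +3 fires, +2 burnt (F count now 3)
Step 2: +4 fires, +3 burnt (F count now 4)
Step 3: +5 fires, +4 burnt (F count now 5)
Step 4: +7 fires, +5 burnt (F count now 7)
Step 5: +3 fires, +7 burnt (F count now 3)
Step 6: +1 fires, +3 burnt (F count now 1)
Step 7: +1 fires, +1 burnt (F count now 1)
Step 8: +0 fires, +1 burnt (F count now 0)
Fire out after step 8
Initially T: 25, now '.': 35
Total burnt (originally-T cells now '.'): 24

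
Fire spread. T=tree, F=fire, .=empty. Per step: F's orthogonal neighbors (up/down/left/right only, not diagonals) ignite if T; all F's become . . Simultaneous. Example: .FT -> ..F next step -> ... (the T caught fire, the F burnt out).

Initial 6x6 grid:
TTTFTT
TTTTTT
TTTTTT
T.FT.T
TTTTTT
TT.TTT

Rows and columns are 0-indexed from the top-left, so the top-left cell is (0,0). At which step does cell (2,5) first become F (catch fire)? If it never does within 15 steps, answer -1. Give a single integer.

Step 1: cell (2,5)='T' (+6 fires, +2 burnt)
Step 2: cell (2,5)='T' (+8 fires, +6 burnt)
Step 3: cell (2,5)='T' (+9 fires, +8 burnt)
Step 4: cell (2,5)='F' (+6 fires, +9 burnt)
  -> target ignites at step 4
Step 5: cell (2,5)='.' (+2 fires, +6 burnt)
Step 6: cell (2,5)='.' (+0 fires, +2 burnt)
  fire out at step 6

4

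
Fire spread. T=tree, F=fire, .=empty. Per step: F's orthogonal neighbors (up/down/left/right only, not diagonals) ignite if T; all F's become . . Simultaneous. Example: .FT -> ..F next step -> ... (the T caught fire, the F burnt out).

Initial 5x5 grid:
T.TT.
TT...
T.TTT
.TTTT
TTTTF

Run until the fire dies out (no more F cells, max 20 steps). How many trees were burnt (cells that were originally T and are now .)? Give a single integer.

Step 1: +2 fires, +1 burnt (F count now 2)
Step 2: +3 fires, +2 burnt (F count now 3)
Step 3: +3 fires, +3 burnt (F count now 3)
Step 4: +3 fires, +3 burnt (F count now 3)
Step 5: +0 fires, +3 burnt (F count now 0)
Fire out after step 5
Initially T: 17, now '.': 19
Total burnt (originally-T cells now '.'): 11

Answer: 11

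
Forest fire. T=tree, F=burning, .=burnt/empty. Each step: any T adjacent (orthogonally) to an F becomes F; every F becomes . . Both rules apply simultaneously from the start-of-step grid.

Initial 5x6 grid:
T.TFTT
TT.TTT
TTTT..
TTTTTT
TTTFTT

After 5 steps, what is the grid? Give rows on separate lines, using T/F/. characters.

Step 1: 6 trees catch fire, 2 burn out
  T.F.FT
  TT.FTT
  TTTT..
  TTTFTT
  TTF.FT
Step 2: 7 trees catch fire, 6 burn out
  T....F
  TT..FT
  TTTF..
  TTF.FT
  TF...F
Step 3: 5 trees catch fire, 7 burn out
  T.....
  TT...F
  TTF...
  TF...F
  F.....
Step 4: 2 trees catch fire, 5 burn out
  T.....
  TT....
  TF....
  F.....
  ......
Step 5: 2 trees catch fire, 2 burn out
  T.....
  TF....
  F.....
  ......
  ......

T.....
TF....
F.....
......
......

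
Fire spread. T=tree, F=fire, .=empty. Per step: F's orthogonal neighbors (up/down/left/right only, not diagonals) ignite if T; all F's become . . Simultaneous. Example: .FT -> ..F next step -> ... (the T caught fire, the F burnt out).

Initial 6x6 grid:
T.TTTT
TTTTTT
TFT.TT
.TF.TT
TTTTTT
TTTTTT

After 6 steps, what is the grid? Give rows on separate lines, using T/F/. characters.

Step 1: 5 trees catch fire, 2 burn out
  T.TTTT
  TFTTTT
  F.F.TT
  .F..TT
  TTFTTT
  TTTTTT
Step 2: 5 trees catch fire, 5 burn out
  T.TTTT
  F.FTTT
  ....TT
  ....TT
  TF.FTT
  TTFTTT
Step 3: 7 trees catch fire, 5 burn out
  F.FTTT
  ...FTT
  ....TT
  ....TT
  F...FT
  TF.FTT
Step 4: 6 trees catch fire, 7 burn out
  ...FTT
  ....FT
  ....TT
  ....FT
  .....F
  F...FT
Step 5: 5 trees catch fire, 6 burn out
  ....FT
  .....F
  ....FT
  .....F
  ......
  .....F
Step 6: 2 trees catch fire, 5 burn out
  .....F
  ......
  .....F
  ......
  ......
  ......

.....F
......
.....F
......
......
......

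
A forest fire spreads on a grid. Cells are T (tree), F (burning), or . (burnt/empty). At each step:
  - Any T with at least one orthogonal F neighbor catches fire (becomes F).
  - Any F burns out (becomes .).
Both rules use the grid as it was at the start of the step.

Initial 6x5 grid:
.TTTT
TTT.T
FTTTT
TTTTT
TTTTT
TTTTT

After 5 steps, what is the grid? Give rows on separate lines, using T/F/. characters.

Step 1: 3 trees catch fire, 1 burn out
  .TTTT
  FTT.T
  .FTTT
  FTTTT
  TTTTT
  TTTTT
Step 2: 4 trees catch fire, 3 burn out
  .TTTT
  .FT.T
  ..FTT
  .FTTT
  FTTTT
  TTTTT
Step 3: 6 trees catch fire, 4 burn out
  .FTTT
  ..F.T
  ...FT
  ..FTT
  .FTTT
  FTTTT
Step 4: 5 trees catch fire, 6 burn out
  ..FTT
  ....T
  ....F
  ...FT
  ..FTT
  .FTTT
Step 5: 5 trees catch fire, 5 burn out
  ...FT
  ....F
  .....
  ....F
  ...FT
  ..FTT

...FT
....F
.....
....F
...FT
..FTT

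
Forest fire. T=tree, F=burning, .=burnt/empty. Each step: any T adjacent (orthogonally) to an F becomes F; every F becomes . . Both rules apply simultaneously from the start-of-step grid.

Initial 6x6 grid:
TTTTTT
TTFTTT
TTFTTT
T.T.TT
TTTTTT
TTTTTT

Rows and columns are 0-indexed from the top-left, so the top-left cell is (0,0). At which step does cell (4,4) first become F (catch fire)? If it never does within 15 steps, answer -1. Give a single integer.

Step 1: cell (4,4)='T' (+6 fires, +2 burnt)
Step 2: cell (4,4)='T' (+7 fires, +6 burnt)
Step 3: cell (4,4)='T' (+9 fires, +7 burnt)
Step 4: cell (4,4)='F' (+6 fires, +9 burnt)
  -> target ignites at step 4
Step 5: cell (4,4)='.' (+3 fires, +6 burnt)
Step 6: cell (4,4)='.' (+1 fires, +3 burnt)
Step 7: cell (4,4)='.' (+0 fires, +1 burnt)
  fire out at step 7

4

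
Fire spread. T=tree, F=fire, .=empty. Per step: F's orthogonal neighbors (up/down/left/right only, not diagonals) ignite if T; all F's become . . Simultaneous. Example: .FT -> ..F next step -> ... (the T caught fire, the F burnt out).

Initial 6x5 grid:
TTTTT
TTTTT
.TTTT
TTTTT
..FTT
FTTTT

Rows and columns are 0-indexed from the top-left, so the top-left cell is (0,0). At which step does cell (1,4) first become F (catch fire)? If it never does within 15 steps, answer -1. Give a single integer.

Step 1: cell (1,4)='T' (+4 fires, +2 burnt)
Step 2: cell (1,4)='T' (+5 fires, +4 burnt)
Step 3: cell (1,4)='T' (+6 fires, +5 burnt)
Step 4: cell (1,4)='T' (+4 fires, +6 burnt)
Step 5: cell (1,4)='F' (+4 fires, +4 burnt)
  -> target ignites at step 5
Step 6: cell (1,4)='.' (+2 fires, +4 burnt)
Step 7: cell (1,4)='.' (+0 fires, +2 burnt)
  fire out at step 7

5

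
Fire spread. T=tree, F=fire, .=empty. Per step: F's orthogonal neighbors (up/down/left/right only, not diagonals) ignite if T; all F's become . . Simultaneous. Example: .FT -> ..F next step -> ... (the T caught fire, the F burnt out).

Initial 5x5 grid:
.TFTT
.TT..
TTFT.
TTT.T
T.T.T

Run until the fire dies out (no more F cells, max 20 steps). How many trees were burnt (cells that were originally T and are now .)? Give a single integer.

Answer: 13

Derivation:
Step 1: +6 fires, +2 burnt (F count now 6)
Step 2: +5 fires, +6 burnt (F count now 5)
Step 3: +1 fires, +5 burnt (F count now 1)
Step 4: +1 fires, +1 burnt (F count now 1)
Step 5: +0 fires, +1 burnt (F count now 0)
Fire out after step 5
Initially T: 15, now '.': 23
Total burnt (originally-T cells now '.'): 13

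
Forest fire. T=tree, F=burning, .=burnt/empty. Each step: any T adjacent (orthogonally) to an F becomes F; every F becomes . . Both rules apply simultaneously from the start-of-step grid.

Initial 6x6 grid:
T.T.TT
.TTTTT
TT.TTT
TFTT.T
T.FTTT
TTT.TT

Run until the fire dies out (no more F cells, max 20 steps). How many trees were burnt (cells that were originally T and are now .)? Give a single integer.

Answer: 26

Derivation:
Step 1: +5 fires, +2 burnt (F count now 5)
Step 2: +6 fires, +5 burnt (F count now 6)
Step 3: +5 fires, +6 burnt (F count now 5)
Step 4: +5 fires, +5 burnt (F count now 5)
Step 5: +2 fires, +5 burnt (F count now 2)
Step 6: +2 fires, +2 burnt (F count now 2)
Step 7: +1 fires, +2 burnt (F count now 1)
Step 8: +0 fires, +1 burnt (F count now 0)
Fire out after step 8
Initially T: 27, now '.': 35
Total burnt (originally-T cells now '.'): 26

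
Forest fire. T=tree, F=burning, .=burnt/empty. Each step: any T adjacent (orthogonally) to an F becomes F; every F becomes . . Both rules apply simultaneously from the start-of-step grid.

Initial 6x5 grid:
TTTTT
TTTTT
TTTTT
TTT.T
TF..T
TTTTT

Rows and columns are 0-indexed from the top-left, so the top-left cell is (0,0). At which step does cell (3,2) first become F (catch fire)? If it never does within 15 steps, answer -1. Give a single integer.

Step 1: cell (3,2)='T' (+3 fires, +1 burnt)
Step 2: cell (3,2)='F' (+5 fires, +3 burnt)
  -> target ignites at step 2
Step 3: cell (3,2)='.' (+4 fires, +5 burnt)
Step 4: cell (3,2)='.' (+5 fires, +4 burnt)
Step 5: cell (3,2)='.' (+5 fires, +5 burnt)
Step 6: cell (3,2)='.' (+3 fires, +5 burnt)
Step 7: cell (3,2)='.' (+1 fires, +3 burnt)
Step 8: cell (3,2)='.' (+0 fires, +1 burnt)
  fire out at step 8

2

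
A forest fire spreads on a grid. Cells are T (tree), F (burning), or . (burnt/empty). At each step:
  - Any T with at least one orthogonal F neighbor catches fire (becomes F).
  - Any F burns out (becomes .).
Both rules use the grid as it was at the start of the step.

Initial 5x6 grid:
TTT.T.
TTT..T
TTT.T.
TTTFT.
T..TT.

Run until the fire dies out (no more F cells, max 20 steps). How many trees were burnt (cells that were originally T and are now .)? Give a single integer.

Step 1: +3 fires, +1 burnt (F count now 3)
Step 2: +4 fires, +3 burnt (F count now 4)
Step 3: +3 fires, +4 burnt (F count now 3)
Step 4: +4 fires, +3 burnt (F count now 4)
Step 5: +2 fires, +4 burnt (F count now 2)
Step 6: +1 fires, +2 burnt (F count now 1)
Step 7: +0 fires, +1 burnt (F count now 0)
Fire out after step 7
Initially T: 19, now '.': 28
Total burnt (originally-T cells now '.'): 17

Answer: 17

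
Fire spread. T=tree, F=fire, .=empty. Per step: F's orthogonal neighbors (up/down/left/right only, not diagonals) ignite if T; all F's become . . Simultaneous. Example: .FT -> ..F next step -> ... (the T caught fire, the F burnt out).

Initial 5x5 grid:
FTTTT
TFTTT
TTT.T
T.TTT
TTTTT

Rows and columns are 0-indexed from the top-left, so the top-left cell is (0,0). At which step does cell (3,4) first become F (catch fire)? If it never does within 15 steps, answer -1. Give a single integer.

Step 1: cell (3,4)='T' (+4 fires, +2 burnt)
Step 2: cell (3,4)='T' (+4 fires, +4 burnt)
Step 3: cell (3,4)='T' (+4 fires, +4 burnt)
Step 4: cell (3,4)='T' (+5 fires, +4 burnt)
Step 5: cell (3,4)='F' (+3 fires, +5 burnt)
  -> target ignites at step 5
Step 6: cell (3,4)='.' (+1 fires, +3 burnt)
Step 7: cell (3,4)='.' (+0 fires, +1 burnt)
  fire out at step 7

5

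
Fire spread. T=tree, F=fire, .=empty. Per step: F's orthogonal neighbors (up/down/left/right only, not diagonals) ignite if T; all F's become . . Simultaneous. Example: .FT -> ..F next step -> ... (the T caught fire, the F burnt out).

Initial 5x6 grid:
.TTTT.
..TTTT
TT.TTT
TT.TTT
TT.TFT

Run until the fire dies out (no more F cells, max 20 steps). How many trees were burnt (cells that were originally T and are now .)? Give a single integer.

Answer: 16

Derivation:
Step 1: +3 fires, +1 burnt (F count now 3)
Step 2: +3 fires, +3 burnt (F count now 3)
Step 3: +3 fires, +3 burnt (F count now 3)
Step 4: +3 fires, +3 burnt (F count now 3)
Step 5: +2 fires, +3 burnt (F count now 2)
Step 6: +1 fires, +2 burnt (F count now 1)
Step 7: +1 fires, +1 burnt (F count now 1)
Step 8: +0 fires, +1 burnt (F count now 0)
Fire out after step 8
Initially T: 22, now '.': 24
Total burnt (originally-T cells now '.'): 16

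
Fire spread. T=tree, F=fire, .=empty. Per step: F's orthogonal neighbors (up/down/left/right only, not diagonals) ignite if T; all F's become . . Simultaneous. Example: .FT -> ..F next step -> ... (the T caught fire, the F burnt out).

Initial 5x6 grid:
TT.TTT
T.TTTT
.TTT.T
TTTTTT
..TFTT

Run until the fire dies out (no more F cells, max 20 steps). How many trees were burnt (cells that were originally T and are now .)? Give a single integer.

Step 1: +3 fires, +1 burnt (F count now 3)
Step 2: +4 fires, +3 burnt (F count now 4)
Step 3: +4 fires, +4 burnt (F count now 4)
Step 4: +6 fires, +4 burnt (F count now 6)
Step 5: +2 fires, +6 burnt (F count now 2)
Step 6: +1 fires, +2 burnt (F count now 1)
Step 7: +0 fires, +1 burnt (F count now 0)
Fire out after step 7
Initially T: 23, now '.': 27
Total burnt (originally-T cells now '.'): 20

Answer: 20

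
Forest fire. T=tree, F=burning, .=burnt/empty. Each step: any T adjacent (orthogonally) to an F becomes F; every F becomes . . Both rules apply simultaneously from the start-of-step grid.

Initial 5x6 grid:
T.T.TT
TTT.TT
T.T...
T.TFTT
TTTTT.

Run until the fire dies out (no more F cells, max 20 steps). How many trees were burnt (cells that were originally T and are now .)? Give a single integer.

Step 1: +3 fires, +1 burnt (F count now 3)
Step 2: +4 fires, +3 burnt (F count now 4)
Step 3: +2 fires, +4 burnt (F count now 2)
Step 4: +3 fires, +2 burnt (F count now 3)
Step 5: +2 fires, +3 burnt (F count now 2)
Step 6: +2 fires, +2 burnt (F count now 2)
Step 7: +0 fires, +2 burnt (F count now 0)
Fire out after step 7
Initially T: 20, now '.': 26
Total burnt (originally-T cells now '.'): 16

Answer: 16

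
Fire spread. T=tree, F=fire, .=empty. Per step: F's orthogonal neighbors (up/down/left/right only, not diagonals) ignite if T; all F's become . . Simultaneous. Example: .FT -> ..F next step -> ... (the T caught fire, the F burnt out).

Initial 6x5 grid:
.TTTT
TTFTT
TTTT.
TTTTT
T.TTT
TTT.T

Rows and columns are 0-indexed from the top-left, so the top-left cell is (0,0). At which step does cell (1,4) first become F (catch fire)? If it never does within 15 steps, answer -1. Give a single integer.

Step 1: cell (1,4)='T' (+4 fires, +1 burnt)
Step 2: cell (1,4)='F' (+7 fires, +4 burnt)
  -> target ignites at step 2
Step 3: cell (1,4)='.' (+5 fires, +7 burnt)
Step 4: cell (1,4)='.' (+4 fires, +5 burnt)
Step 5: cell (1,4)='.' (+3 fires, +4 burnt)
Step 6: cell (1,4)='.' (+2 fires, +3 burnt)
Step 7: cell (1,4)='.' (+0 fires, +2 burnt)
  fire out at step 7

2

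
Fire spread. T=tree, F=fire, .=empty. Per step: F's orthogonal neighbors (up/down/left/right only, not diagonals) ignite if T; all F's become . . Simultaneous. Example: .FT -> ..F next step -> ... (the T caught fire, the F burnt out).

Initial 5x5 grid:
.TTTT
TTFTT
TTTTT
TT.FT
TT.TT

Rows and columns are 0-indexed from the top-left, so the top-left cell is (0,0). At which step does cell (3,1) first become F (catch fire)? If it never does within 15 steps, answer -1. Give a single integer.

Step 1: cell (3,1)='T' (+7 fires, +2 burnt)
Step 2: cell (3,1)='T' (+7 fires, +7 burnt)
Step 3: cell (3,1)='F' (+3 fires, +7 burnt)
  -> target ignites at step 3
Step 4: cell (3,1)='.' (+2 fires, +3 burnt)
Step 5: cell (3,1)='.' (+1 fires, +2 burnt)
Step 6: cell (3,1)='.' (+0 fires, +1 burnt)
  fire out at step 6

3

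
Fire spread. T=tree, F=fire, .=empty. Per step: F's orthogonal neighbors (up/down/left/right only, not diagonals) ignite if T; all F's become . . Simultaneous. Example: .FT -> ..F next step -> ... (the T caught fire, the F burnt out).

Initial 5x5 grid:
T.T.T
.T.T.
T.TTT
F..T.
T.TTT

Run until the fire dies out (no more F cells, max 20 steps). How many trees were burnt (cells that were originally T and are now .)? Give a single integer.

Step 1: +2 fires, +1 burnt (F count now 2)
Step 2: +0 fires, +2 burnt (F count now 0)
Fire out after step 2
Initially T: 14, now '.': 13
Total burnt (originally-T cells now '.'): 2

Answer: 2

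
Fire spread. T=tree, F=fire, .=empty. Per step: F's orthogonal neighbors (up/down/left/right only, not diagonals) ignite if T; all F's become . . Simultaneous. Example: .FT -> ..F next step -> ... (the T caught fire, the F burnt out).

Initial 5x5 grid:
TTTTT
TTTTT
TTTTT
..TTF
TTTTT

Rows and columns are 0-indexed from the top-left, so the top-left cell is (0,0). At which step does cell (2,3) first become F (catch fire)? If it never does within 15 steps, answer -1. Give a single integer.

Step 1: cell (2,3)='T' (+3 fires, +1 burnt)
Step 2: cell (2,3)='F' (+4 fires, +3 burnt)
  -> target ignites at step 2
Step 3: cell (2,3)='.' (+4 fires, +4 burnt)
Step 4: cell (2,3)='.' (+4 fires, +4 burnt)
Step 5: cell (2,3)='.' (+4 fires, +4 burnt)
Step 6: cell (2,3)='.' (+2 fires, +4 burnt)
Step 7: cell (2,3)='.' (+1 fires, +2 burnt)
Step 8: cell (2,3)='.' (+0 fires, +1 burnt)
  fire out at step 8

2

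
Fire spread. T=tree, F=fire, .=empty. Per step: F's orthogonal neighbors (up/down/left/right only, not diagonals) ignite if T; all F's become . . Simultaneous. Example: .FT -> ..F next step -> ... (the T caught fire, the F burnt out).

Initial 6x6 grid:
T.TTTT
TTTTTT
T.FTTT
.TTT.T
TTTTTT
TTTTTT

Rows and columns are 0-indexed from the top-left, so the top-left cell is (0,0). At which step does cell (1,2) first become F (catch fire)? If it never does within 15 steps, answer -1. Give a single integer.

Step 1: cell (1,2)='F' (+3 fires, +1 burnt)
  -> target ignites at step 1
Step 2: cell (1,2)='.' (+7 fires, +3 burnt)
Step 3: cell (1,2)='.' (+7 fires, +7 burnt)
Step 4: cell (1,2)='.' (+9 fires, +7 burnt)
Step 5: cell (1,2)='.' (+4 fires, +9 burnt)
Step 6: cell (1,2)='.' (+1 fires, +4 burnt)
Step 7: cell (1,2)='.' (+0 fires, +1 burnt)
  fire out at step 7

1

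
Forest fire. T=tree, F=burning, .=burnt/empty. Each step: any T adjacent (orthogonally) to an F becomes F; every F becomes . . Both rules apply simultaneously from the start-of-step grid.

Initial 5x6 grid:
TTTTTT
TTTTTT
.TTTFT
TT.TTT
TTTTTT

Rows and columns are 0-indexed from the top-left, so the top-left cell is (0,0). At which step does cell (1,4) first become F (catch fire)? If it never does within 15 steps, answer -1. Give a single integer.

Step 1: cell (1,4)='F' (+4 fires, +1 burnt)
  -> target ignites at step 1
Step 2: cell (1,4)='.' (+7 fires, +4 burnt)
Step 3: cell (1,4)='.' (+6 fires, +7 burnt)
Step 4: cell (1,4)='.' (+4 fires, +6 burnt)
Step 5: cell (1,4)='.' (+4 fires, +4 burnt)
Step 6: cell (1,4)='.' (+2 fires, +4 burnt)
Step 7: cell (1,4)='.' (+0 fires, +2 burnt)
  fire out at step 7

1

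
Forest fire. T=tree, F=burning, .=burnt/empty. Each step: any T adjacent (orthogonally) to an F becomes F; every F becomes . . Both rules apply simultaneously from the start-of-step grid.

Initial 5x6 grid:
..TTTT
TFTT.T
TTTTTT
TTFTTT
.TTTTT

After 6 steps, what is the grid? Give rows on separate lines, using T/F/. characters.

Step 1: 7 trees catch fire, 2 burn out
  ..TTTT
  F.FT.T
  TFFTTT
  TF.FTT
  .TFTTT
Step 2: 8 trees catch fire, 7 burn out
  ..FTTT
  ...F.T
  F..FTT
  F...FT
  .F.FTT
Step 3: 4 trees catch fire, 8 burn out
  ...FTT
  .....T
  ....FT
  .....F
  ....FT
Step 4: 3 trees catch fire, 4 burn out
  ....FT
  .....T
  .....F
  ......
  .....F
Step 5: 2 trees catch fire, 3 burn out
  .....F
  .....F
  ......
  ......
  ......
Step 6: 0 trees catch fire, 2 burn out
  ......
  ......
  ......
  ......
  ......

......
......
......
......
......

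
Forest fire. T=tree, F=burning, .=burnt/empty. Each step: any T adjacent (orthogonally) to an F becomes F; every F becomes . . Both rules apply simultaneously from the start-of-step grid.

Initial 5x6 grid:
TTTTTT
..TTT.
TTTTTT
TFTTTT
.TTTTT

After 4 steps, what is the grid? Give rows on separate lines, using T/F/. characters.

Step 1: 4 trees catch fire, 1 burn out
  TTTTTT
  ..TTT.
  TFTTTT
  F.FTTT
  .FTTTT
Step 2: 4 trees catch fire, 4 burn out
  TTTTTT
  ..TTT.
  F.FTTT
  ...FTT
  ..FTTT
Step 3: 4 trees catch fire, 4 burn out
  TTTTTT
  ..FTT.
  ...FTT
  ....FT
  ...FTT
Step 4: 5 trees catch fire, 4 burn out
  TTFTTT
  ...FT.
  ....FT
  .....F
  ....FT

TTFTTT
...FT.
....FT
.....F
....FT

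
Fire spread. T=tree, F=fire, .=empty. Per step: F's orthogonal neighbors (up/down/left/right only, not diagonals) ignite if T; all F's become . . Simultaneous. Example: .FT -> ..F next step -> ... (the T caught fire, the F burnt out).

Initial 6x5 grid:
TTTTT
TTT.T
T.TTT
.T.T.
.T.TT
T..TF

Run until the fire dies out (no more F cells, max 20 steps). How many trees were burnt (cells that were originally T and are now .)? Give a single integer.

Answer: 17

Derivation:
Step 1: +2 fires, +1 burnt (F count now 2)
Step 2: +1 fires, +2 burnt (F count now 1)
Step 3: +1 fires, +1 burnt (F count now 1)
Step 4: +1 fires, +1 burnt (F count now 1)
Step 5: +2 fires, +1 burnt (F count now 2)
Step 6: +2 fires, +2 burnt (F count now 2)
Step 7: +3 fires, +2 burnt (F count now 3)
Step 8: +3 fires, +3 burnt (F count now 3)
Step 9: +2 fires, +3 burnt (F count now 2)
Step 10: +0 fires, +2 burnt (F count now 0)
Fire out after step 10
Initially T: 20, now '.': 27
Total burnt (originally-T cells now '.'): 17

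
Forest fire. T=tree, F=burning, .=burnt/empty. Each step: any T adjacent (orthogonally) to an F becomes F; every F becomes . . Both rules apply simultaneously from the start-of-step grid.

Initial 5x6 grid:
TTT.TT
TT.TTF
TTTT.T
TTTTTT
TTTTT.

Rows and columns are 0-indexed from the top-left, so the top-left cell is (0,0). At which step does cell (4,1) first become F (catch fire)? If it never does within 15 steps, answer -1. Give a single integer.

Step 1: cell (4,1)='T' (+3 fires, +1 burnt)
Step 2: cell (4,1)='T' (+3 fires, +3 burnt)
Step 3: cell (4,1)='T' (+2 fires, +3 burnt)
Step 4: cell (4,1)='T' (+3 fires, +2 burnt)
Step 5: cell (4,1)='T' (+3 fires, +3 burnt)
Step 6: cell (4,1)='T' (+4 fires, +3 burnt)
Step 7: cell (4,1)='F' (+4 fires, +4 burnt)
  -> target ignites at step 7
Step 8: cell (4,1)='.' (+3 fires, +4 burnt)
Step 9: cell (4,1)='.' (+0 fires, +3 burnt)
  fire out at step 9

7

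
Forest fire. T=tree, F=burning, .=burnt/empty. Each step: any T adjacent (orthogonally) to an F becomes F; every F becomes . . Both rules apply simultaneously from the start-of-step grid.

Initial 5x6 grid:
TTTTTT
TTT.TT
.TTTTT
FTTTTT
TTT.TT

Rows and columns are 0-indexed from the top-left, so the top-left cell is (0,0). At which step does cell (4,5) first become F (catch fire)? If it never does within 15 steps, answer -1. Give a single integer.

Step 1: cell (4,5)='T' (+2 fires, +1 burnt)
Step 2: cell (4,5)='T' (+3 fires, +2 burnt)
Step 3: cell (4,5)='T' (+4 fires, +3 burnt)
Step 4: cell (4,5)='T' (+5 fires, +4 burnt)
Step 5: cell (4,5)='T' (+5 fires, +5 burnt)
Step 6: cell (4,5)='F' (+4 fires, +5 burnt)
  -> target ignites at step 6
Step 7: cell (4,5)='.' (+2 fires, +4 burnt)
Step 8: cell (4,5)='.' (+1 fires, +2 burnt)
Step 9: cell (4,5)='.' (+0 fires, +1 burnt)
  fire out at step 9

6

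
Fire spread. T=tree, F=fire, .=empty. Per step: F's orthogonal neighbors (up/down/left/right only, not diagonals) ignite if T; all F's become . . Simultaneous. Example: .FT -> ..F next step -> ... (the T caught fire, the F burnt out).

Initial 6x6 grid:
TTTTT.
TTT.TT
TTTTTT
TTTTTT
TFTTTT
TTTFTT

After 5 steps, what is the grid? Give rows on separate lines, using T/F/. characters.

Step 1: 7 trees catch fire, 2 burn out
  TTTTT.
  TTT.TT
  TTTTTT
  TFTTTT
  F.FFTT
  TFF.FT
Step 2: 7 trees catch fire, 7 burn out
  TTTTT.
  TTT.TT
  TFTTTT
  F.FFTT
  ....FT
  F....F
Step 3: 6 trees catch fire, 7 burn out
  TTTTT.
  TFT.TT
  F.FFTT
  ....FT
  .....F
  ......
Step 4: 5 trees catch fire, 6 burn out
  TFTTT.
  F.F.TT
  ....FT
  .....F
  ......
  ......
Step 5: 4 trees catch fire, 5 burn out
  F.FTT.
  ....FT
  .....F
  ......
  ......
  ......

F.FTT.
....FT
.....F
......
......
......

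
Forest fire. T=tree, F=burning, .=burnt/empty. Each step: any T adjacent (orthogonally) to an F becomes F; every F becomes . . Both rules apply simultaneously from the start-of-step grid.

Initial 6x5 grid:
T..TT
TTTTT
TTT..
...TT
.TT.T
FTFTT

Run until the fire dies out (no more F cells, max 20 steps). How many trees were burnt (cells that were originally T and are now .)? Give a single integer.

Step 1: +3 fires, +2 burnt (F count now 3)
Step 2: +2 fires, +3 burnt (F count now 2)
Step 3: +1 fires, +2 burnt (F count now 1)
Step 4: +1 fires, +1 burnt (F count now 1)
Step 5: +1 fires, +1 burnt (F count now 1)
Step 6: +0 fires, +1 burnt (F count now 0)
Fire out after step 6
Initially T: 19, now '.': 19
Total burnt (originally-T cells now '.'): 8

Answer: 8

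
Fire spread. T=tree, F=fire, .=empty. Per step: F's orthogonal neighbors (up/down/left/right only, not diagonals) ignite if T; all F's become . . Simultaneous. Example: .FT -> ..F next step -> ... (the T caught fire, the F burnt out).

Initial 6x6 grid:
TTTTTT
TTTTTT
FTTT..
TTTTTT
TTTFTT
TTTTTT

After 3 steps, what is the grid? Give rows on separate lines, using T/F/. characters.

Step 1: 7 trees catch fire, 2 burn out
  TTTTTT
  FTTTTT
  .FTT..
  FTTFTT
  TTF.FT
  TTTFTT
Step 2: 12 trees catch fire, 7 burn out
  FTTTTT
  .FTTTT
  ..FF..
  .FF.FT
  FF...F
  TTF.FT
Step 3: 7 trees catch fire, 12 burn out
  .FTTTT
  ..FFTT
  ......
  .....F
  ......
  FF...F

.FTTTT
..FFTT
......
.....F
......
FF...F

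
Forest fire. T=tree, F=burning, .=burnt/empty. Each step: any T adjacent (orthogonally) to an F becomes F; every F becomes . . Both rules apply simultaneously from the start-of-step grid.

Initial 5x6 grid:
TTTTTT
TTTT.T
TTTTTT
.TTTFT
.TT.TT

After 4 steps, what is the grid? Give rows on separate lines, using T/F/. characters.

Step 1: 4 trees catch fire, 1 burn out
  TTTTTT
  TTTT.T
  TTTTFT
  .TTF.F
  .TT.FT
Step 2: 4 trees catch fire, 4 burn out
  TTTTTT
  TTTT.T
  TTTF.F
  .TF...
  .TT..F
Step 3: 5 trees catch fire, 4 burn out
  TTTTTT
  TTTF.F
  TTF...
  .F....
  .TF...
Step 4: 5 trees catch fire, 5 burn out
  TTTFTF
  TTF...
  TF....
  ......
  .F....

TTTFTF
TTF...
TF....
......
.F....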